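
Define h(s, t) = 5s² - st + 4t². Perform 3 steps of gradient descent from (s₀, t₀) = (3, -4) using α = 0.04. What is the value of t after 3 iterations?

-1.122432

∇h = (10s - t, -s + 8t)
(s₁, t₁) = (3, -4) − 0.04·(34, -35) = (1.64, -2.6)
(s₂, t₂) = (1.64, -2.6) − 0.04·(19, -22.44) = (0.88, -1.7024)
(s₃, t₃) = (0.88, -1.7024) − 0.04·(10.5024, -14.4992) = (0.459904, -1.122432)
t = -1.122432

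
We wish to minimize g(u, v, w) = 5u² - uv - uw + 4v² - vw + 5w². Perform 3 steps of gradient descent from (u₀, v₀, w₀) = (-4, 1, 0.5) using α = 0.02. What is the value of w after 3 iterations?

0.140728

∇g = (10u - v - w, -u + 8v - w, -u - v + 10w)
(u₁, v₁, w₁) = (-4, 1, 0.5) − 0.02·(-41.5, 11.5, 8) = (-3.17, 0.77, 0.34)
(u₂, v₂, w₂) = (-3.17, 0.77, 0.34) − 0.02·(-32.81, 8.99, 5.8) = (-2.5138, 0.5902, 0.224)
(u₃, v₃, w₃) = (-2.5138, 0.5902, 0.224) − 0.02·(-25.9522, 7.0114, 4.1636) = (-1.994756, 0.449972, 0.140728)
w = 0.140728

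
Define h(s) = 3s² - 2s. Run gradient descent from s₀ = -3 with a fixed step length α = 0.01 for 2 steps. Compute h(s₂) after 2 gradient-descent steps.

25.691632

h′(s) = 6s - 2
s₁ = -3 − 0.01·(-20) = -2.8
s₂ = -2.8 − 0.01·(-18.8) = -2.612
h(-2.612) = 25.691632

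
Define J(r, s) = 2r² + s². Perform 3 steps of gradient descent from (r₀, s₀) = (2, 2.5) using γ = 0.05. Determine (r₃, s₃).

∇J = (4r, 2s)
(r₁, s₁) = (2, 2.5) − 0.05·(8, 5) = (1.6, 2.25)
(r₂, s₂) = (1.6, 2.25) − 0.05·(6.4, 4.5) = (1.28, 2.025)
(r₃, s₃) = (1.28, 2.025) − 0.05·(5.12, 4.05) = (1.024, 1.8225)

(1.024, 1.8225)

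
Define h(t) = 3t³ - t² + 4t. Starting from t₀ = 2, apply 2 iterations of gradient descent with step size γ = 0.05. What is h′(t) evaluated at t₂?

h′(t) = 9t² - 2t + 4
Step 1: h′(2) = 36; t₁ = 2 − 0.05·36 = 0.2
Step 2: h′(0.2) = 3.96; t₂ = 0.2 − 0.05·3.96 = 0.002
h′(t) at (0.002) = 3.996036

3.996036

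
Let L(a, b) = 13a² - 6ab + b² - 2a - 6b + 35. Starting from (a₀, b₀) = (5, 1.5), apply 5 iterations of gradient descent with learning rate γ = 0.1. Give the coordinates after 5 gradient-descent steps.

∇L = (26a - 6b - 2, -6a + 2b - 6)
Step 1: at (5, 1.5), ∇L = (119, -33) → (5, 1.5) − 0.1·(119, -33) = (-6.9, 4.8)
Step 2: at (-6.9, 4.8), ∇L = (-210.2, 45) → (-6.9, 4.8) − 0.1·(-210.2, 45) = (14.12, 0.3)
Step 3: at (14.12, 0.3), ∇L = (363.32, -90.12) → (14.12, 0.3) − 0.1·(363.32, -90.12) = (-22.212, 9.312)
Step 4: at (-22.212, 9.312), ∇L = (-635.384, 145.896) → (-22.212, 9.312) − 0.1·(-635.384, 145.896) = (41.3264, -5.2776)
Step 5: at (41.3264, -5.2776), ∇L = (1104.152, -264.5136) → (41.3264, -5.2776) − 0.1·(1104.152, -264.5136) = (-69.0888, 21.17376)

(-69.0888, 21.17376)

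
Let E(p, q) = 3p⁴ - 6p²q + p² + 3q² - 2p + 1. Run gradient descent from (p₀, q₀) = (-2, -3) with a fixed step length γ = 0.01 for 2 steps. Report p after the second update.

-0.15219488

∇E = (12p³ - 12pq + 2p - 2, -6p² + 6q)
(p₁, q₁) = (-2, -3) − 0.01·(-174, -42) = (-0.26, -2.58)
(p₂, q₂) = (-0.26, -2.58) − 0.01·(-10.780512, -15.8856) = (-0.15219488, -2.421144)
p = -0.15219488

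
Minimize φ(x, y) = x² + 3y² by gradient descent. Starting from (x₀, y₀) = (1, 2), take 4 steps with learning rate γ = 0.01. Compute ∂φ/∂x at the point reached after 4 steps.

1.84473632

∇φ = (2x, 6y)
Step 1: at (1, 2), ∇φ = (2, 12) → (1, 2) − 0.01·(2, 12) = (0.98, 1.88)
Step 2: at (0.98, 1.88), ∇φ = (1.96, 11.28) → (0.98, 1.88) − 0.01·(1.96, 11.28) = (0.9604, 1.7672)
Step 3: at (0.9604, 1.7672), ∇φ = (1.9208, 10.6032) → (0.9604, 1.7672) − 0.01·(1.9208, 10.6032) = (0.941192, 1.661168)
Step 4: at (0.941192, 1.661168), ∇φ = (1.882384, 9.967008) → (0.941192, 1.661168) − 0.01·(1.882384, 9.967008) = (0.92236816, 1.56149792)
∂φ/∂x at (0.92236816, 1.56149792) = 1.84473632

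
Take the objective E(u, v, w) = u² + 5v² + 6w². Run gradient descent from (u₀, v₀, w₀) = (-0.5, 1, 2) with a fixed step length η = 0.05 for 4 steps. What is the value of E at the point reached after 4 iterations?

0.1428766925

∇E = (2u, 10v, 12w)
Step 1: at (-0.5, 1, 2), ∇E = (-1, 10, 24) → (-0.5, 1, 2) − 0.05·(-1, 10, 24) = (-0.45, 0.5, 0.8)
Step 2: at (-0.45, 0.5, 0.8), ∇E = (-0.9, 5, 9.6) → (-0.45, 0.5, 0.8) − 0.05·(-0.9, 5, 9.6) = (-0.405, 0.25, 0.32)
Step 3: at (-0.405, 0.25, 0.32), ∇E = (-0.81, 2.5, 3.84) → (-0.405, 0.25, 0.32) − 0.05·(-0.81, 2.5, 3.84) = (-0.3645, 0.125, 0.128)
Step 4: at (-0.3645, 0.125, 0.128), ∇E = (-0.729, 1.25, 1.536) → (-0.3645, 0.125, 0.128) − 0.05·(-0.729, 1.25, 1.536) = (-0.32805, 0.0625, 0.0512)
E(-0.32805, 0.0625, 0.0512) = 0.1428766925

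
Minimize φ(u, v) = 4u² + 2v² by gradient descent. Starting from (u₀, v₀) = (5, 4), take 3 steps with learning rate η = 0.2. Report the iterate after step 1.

(-3, 0.8)

∇φ = (8u, 4v)
Step 1: at (5, 4), ∇φ = (40, 16) → (5, 4) − 0.2·(40, 16) = (-3, 0.8)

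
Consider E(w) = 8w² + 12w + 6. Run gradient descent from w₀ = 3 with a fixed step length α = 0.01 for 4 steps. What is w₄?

1.1170176

E′(w) = 16w + 12
Step 1: E′(3) = 60; w₁ = 3 − 0.01·60 = 2.4
Step 2: E′(2.4) = 50.4; w₂ = 2.4 − 0.01·50.4 = 1.896
Step 3: E′(1.896) = 42.336; w₃ = 1.896 − 0.01·42.336 = 1.47264
Step 4: E′(1.47264) = 35.56224; w₄ = 1.47264 − 0.01·35.56224 = 1.1170176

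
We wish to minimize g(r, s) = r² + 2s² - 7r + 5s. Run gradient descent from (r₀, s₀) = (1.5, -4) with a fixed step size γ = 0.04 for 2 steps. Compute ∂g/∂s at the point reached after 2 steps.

-7.7616

∇g = (2r - 7, 4s + 5)
(r₁, s₁) = (1.5, -4) − 0.04·(-4, -11) = (1.66, -3.56)
(r₂, s₂) = (1.66, -3.56) − 0.04·(-3.68, -9.24) = (1.8072, -3.1904)
∂g/∂s at (1.8072, -3.1904) = -7.7616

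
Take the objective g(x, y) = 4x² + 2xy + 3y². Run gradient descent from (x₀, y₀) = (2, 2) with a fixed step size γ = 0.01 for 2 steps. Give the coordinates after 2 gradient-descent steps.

∇g = (8x + 2y, 2x + 6y)
Step 1: at (2, 2), ∇g = (20, 16) → (2, 2) − 0.01·(20, 16) = (1.8, 1.84)
Step 2: at (1.8, 1.84), ∇g = (18.08, 14.64) → (1.8, 1.84) − 0.01·(18.08, 14.64) = (1.6192, 1.6936)

(1.6192, 1.6936)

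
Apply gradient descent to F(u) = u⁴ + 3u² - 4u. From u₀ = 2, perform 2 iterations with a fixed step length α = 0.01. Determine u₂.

F′(u) = 4u³ + 6u - 4
u₁ = 2 − 0.01·40 = 1.6
u₂ = 1.6 − 0.01·21.984 = 1.38016

1.38016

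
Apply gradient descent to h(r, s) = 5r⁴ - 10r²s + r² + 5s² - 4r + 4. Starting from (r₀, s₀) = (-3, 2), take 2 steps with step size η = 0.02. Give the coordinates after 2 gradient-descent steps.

∇h = (20r³ - 20rs + 2r - 4, -10r² + 10s)
Step 1: at (-3, 2), ∇h = (-430, -70) → (-3, 2) − 0.02·(-430, -70) = (5.6, 3.4)
Step 2: at (5.6, 3.4), ∇h = (3138.72, -279.6) → (5.6, 3.4) − 0.02·(3138.72, -279.6) = (-57.1744, 8.992)

(-57.1744, 8.992)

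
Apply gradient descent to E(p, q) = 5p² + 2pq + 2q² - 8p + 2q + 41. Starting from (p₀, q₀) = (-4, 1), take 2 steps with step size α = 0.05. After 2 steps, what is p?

∇E = (10p + 2q - 8, 2p + 4q + 2)
(p₁, q₁) = (-4, 1) − 0.05·(-46, -2) = (-1.7, 1.1)
(p₂, q₂) = (-1.7, 1.1) − 0.05·(-22.8, 3) = (-0.56, 0.95)
p = -0.56

-0.56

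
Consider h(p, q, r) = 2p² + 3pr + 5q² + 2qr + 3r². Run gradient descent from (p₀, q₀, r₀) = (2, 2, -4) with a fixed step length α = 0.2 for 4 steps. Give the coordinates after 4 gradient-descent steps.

(0.7232, 0.7136, -0.2944)

∇h = (4p + 3r, 10q + 2r, 3p + 2q + 6r)
(p₁, q₁, r₁) = (2, 2, -4) − 0.2·(-4, 12, -14) = (2.8, -0.4, -1.2)
(p₂, q₂, r₂) = (2.8, -0.4, -1.2) − 0.2·(7.6, -6.4, 0.4) = (1.28, 0.88, -1.28)
(p₃, q₃, r₃) = (1.28, 0.88, -1.28) − 0.2·(1.28, 6.24, -2.08) = (1.024, -0.368, -0.864)
(p₄, q₄, r₄) = (1.024, -0.368, -0.864) − 0.2·(1.504, -5.408, -2.848) = (0.7232, 0.7136, -0.2944)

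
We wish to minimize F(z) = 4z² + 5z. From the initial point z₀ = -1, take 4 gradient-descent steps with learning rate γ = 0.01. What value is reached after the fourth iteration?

-0.89364736

F′(z) = 8z + 5
Step 1: F′(-1) = -3; z₁ = -1 − 0.01·(-3) = -0.97
Step 2: F′(-0.97) = -2.76; z₂ = -0.97 − 0.01·(-2.76) = -0.9424
Step 3: F′(-0.9424) = -2.5392; z₃ = -0.9424 − 0.01·(-2.5392) = -0.917008
Step 4: F′(-0.917008) = -2.336064; z₄ = -0.917008 − 0.01·(-2.336064) = -0.89364736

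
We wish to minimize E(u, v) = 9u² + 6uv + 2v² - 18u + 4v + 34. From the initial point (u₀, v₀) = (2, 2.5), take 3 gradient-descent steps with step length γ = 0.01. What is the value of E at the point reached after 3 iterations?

∇E = (18u + 6v - 18, 6u + 4v + 4)
(u₁, v₁) = (2, 2.5) − 0.01·(33, 26) = (1.67, 2.24)
(u₂, v₂) = (1.67, 2.24) − 0.01·(25.5, 22.98) = (1.415, 2.0102)
(u₃, v₃) = (1.415, 2.0102) − 0.01·(19.5312, 20.5308) = (1.219688, 1.804892)
E(1.219688, 1.804892) = 52.3776343016

52.3776343016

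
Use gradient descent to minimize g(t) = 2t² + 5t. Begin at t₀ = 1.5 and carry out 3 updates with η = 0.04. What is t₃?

g′(t) = 4t + 5
t₁ = 1.5 − 0.04·11 = 1.06
t₂ = 1.06 − 0.04·9.24 = 0.6904
t₃ = 0.6904 − 0.04·7.7616 = 0.379936

0.379936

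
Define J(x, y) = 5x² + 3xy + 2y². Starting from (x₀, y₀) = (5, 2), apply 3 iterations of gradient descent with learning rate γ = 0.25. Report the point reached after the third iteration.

(-29.53125, -12.234375)

∇J = (10x + 3y, 3x + 4y)
(x₁, y₁) = (5, 2) − 0.25·(56, 23) = (-9, -3.75)
(x₂, y₂) = (-9, -3.75) − 0.25·(-101.25, -42) = (16.3125, 6.75)
(x₃, y₃) = (16.3125, 6.75) − 0.25·(183.375, 75.9375) = (-29.53125, -12.234375)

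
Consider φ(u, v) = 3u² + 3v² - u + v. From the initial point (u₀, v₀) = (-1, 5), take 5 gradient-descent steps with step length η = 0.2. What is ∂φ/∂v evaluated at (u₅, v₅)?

∇φ = (6u - 1, 6v + 1)
(u₁, v₁) = (-1, 5) − 0.2·(-7, 31) = (0.4, -1.2)
(u₂, v₂) = (0.4, -1.2) − 0.2·(1.4, -6.2) = (0.12, 0.04)
(u₃, v₃) = (0.12, 0.04) − 0.2·(-0.28, 1.24) = (0.176, -0.208)
(u₄, v₄) = (0.176, -0.208) − 0.2·(0.056, -0.248) = (0.1648, -0.1584)
(u₅, v₅) = (0.1648, -0.1584) − 0.2·(-0.0112, 0.0496) = (0.16704, -0.16832)
∂φ/∂v at (0.16704, -0.16832) = -0.00992

-0.00992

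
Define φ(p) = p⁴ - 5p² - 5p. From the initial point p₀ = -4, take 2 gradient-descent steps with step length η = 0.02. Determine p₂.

0.59807296

φ′(p) = 4p³ - 10p - 5
p₁ = -4 − 0.02·(-221) = 0.42
p₂ = 0.42 − 0.02·(-8.903648) = 0.59807296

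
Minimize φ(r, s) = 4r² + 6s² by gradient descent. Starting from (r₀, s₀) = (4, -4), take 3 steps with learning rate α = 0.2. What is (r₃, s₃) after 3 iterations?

∇φ = (8r, 12s)
(r₁, s₁) = (4, -4) − 0.2·(32, -48) = (-2.4, 5.6)
(r₂, s₂) = (-2.4, 5.6) − 0.2·(-19.2, 67.2) = (1.44, -7.84)
(r₃, s₃) = (1.44, -7.84) − 0.2·(11.52, -94.08) = (-0.864, 10.976)

(-0.864, 10.976)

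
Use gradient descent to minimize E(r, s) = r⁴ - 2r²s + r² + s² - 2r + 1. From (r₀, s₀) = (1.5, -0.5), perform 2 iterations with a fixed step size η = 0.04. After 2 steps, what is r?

0.69824

∇E = (4r³ - 4rs + 2r - 2, -2r² + 2s)
(r₁, s₁) = (1.5, -0.5) − 0.04·(17.5, -5.5) = (0.8, -0.28)
(r₂, s₂) = (0.8, -0.28) − 0.04·(2.544, -1.84) = (0.69824, -0.2064)
r = 0.69824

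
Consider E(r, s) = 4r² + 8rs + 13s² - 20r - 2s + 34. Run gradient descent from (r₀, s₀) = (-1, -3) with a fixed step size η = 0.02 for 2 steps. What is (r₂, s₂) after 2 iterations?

(0.632, -0.5616)

∇E = (8r + 8s - 20, 8r + 26s - 2)
(r₁, s₁) = (-1, -3) − 0.02·(-52, -88) = (0.04, -1.24)
(r₂, s₂) = (0.04, -1.24) − 0.02·(-29.6, -33.92) = (0.632, -0.5616)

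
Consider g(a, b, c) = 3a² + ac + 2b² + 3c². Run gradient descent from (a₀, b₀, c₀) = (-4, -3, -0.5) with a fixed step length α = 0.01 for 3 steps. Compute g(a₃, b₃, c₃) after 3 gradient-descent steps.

∇g = (6a + c, 4b, a + 6c)
(a₁, b₁, c₁) = (-4, -3, -0.5) − 0.01·(-24.5, -12, -7) = (-3.755, -2.88, -0.43)
(a₂, b₂, c₂) = (-3.755, -2.88, -0.43) − 0.01·(-22.96, -11.52, -6.335) = (-3.5254, -2.7648, -0.36665)
(a₃, b₃, c₃) = (-3.5254, -2.7648, -0.36665) − 0.01·(-21.51905, -11.0592, -5.7253) = (-3.3102095, -2.654208, -0.309397)
g(-3.3102095, -2.654208, -0.309397) = 48.27344941569725

48.27344941569725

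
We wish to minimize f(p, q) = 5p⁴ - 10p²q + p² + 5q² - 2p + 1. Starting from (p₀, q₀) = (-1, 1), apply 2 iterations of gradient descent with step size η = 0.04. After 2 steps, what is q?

0.88224

∇f = (20p³ - 20pq + 2p - 2, -10p² + 10q)
(p₁, q₁) = (-1, 1) − 0.04·(-4, 0) = (-0.84, 1)
(p₂, q₂) = (-0.84, 1) − 0.04·(1.26592, 2.944) = (-0.8906368, 0.88224)
q = 0.88224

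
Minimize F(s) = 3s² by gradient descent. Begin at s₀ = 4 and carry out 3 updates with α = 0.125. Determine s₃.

0.0625

F′(s) = 6s
s₁ = 4 − 0.125·24 = 1
s₂ = 1 − 0.125·6 = 0.25
s₃ = 0.25 − 0.125·1.5 = 0.0625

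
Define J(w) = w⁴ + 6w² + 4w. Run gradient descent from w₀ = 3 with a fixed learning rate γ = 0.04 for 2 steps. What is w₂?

J′(w) = 4w³ + 12w + 4
Step 1: J′(3) = 148; w₁ = 3 − 0.04·148 = -2.92
Step 2: J′(-2.92) = -130.628352; w₂ = -2.92 − 0.04·(-130.628352) = 2.30513408

2.30513408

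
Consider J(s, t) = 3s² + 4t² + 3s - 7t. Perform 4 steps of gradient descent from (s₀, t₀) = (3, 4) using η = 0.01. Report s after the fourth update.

2.23262136

∇J = (6s + 3, 8t - 7)
Step 1: at (3, 4), ∇J = (21, 25) → (3, 4) − 0.01·(21, 25) = (2.79, 3.75)
Step 2: at (2.79, 3.75), ∇J = (19.74, 23) → (2.79, 3.75) − 0.01·(19.74, 23) = (2.5926, 3.52)
Step 3: at (2.5926, 3.52), ∇J = (18.5556, 21.16) → (2.5926, 3.52) − 0.01·(18.5556, 21.16) = (2.407044, 3.3084)
Step 4: at (2.407044, 3.3084), ∇J = (17.442264, 19.4672) → (2.407044, 3.3084) − 0.01·(17.442264, 19.4672) = (2.23262136, 3.113728)
s = 2.23262136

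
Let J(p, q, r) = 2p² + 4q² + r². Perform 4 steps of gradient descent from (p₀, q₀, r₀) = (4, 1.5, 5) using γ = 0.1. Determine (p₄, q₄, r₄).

(0.5184, 0.0024, 2.048)

∇J = (4p, 8q, 2r)
Step 1: at (4, 1.5, 5), ∇J = (16, 12, 10) → (4, 1.5, 5) − 0.1·(16, 12, 10) = (2.4, 0.3, 4)
Step 2: at (2.4, 0.3, 4), ∇J = (9.6, 2.4, 8) → (2.4, 0.3, 4) − 0.1·(9.6, 2.4, 8) = (1.44, 0.06, 3.2)
Step 3: at (1.44, 0.06, 3.2), ∇J = (5.76, 0.48, 6.4) → (1.44, 0.06, 3.2) − 0.1·(5.76, 0.48, 6.4) = (0.864, 0.012, 2.56)
Step 4: at (0.864, 0.012, 2.56), ∇J = (3.456, 0.096, 5.12) → (0.864, 0.012, 2.56) − 0.1·(3.456, 0.096, 5.12) = (0.5184, 0.0024, 2.048)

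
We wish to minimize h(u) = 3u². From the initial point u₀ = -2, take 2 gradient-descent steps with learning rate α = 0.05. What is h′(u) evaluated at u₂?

h′(u) = 6u
Step 1: h′(-2) = -12; u₁ = -2 − 0.05·(-12) = -1.4
Step 2: h′(-1.4) = -8.4; u₂ = -1.4 − 0.05·(-8.4) = -0.98
h′(u) at (-0.98) = -5.88

-5.88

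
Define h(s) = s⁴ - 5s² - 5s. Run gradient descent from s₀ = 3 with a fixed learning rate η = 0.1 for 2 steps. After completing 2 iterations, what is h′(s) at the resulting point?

53025.059013783808

h′(s) = 4s³ - 10s - 5
Step 1: h′(3) = 73; s₁ = 3 − 0.1·73 = -4.3
Step 2: h′(-4.3) = -280.028; s₂ = -4.3 − 0.1·(-280.028) = 23.7028
h′(s) at (23.7028) = 53025.059013783808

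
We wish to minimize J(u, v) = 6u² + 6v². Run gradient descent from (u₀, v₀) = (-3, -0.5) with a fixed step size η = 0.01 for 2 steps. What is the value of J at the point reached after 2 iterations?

∇J = (12u, 12v)
(u₁, v₁) = (-3, -0.5) − 0.01·(-36, -6) = (-2.64, -0.44)
(u₂, v₂) = (-2.64, -0.44) − 0.01·(-31.68, -5.28) = (-2.3232, -0.3872)
J(-2.3232, -0.3872) = 33.28309248

33.28309248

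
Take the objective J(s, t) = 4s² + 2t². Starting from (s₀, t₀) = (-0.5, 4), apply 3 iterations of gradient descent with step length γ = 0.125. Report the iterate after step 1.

(0, 2)

∇J = (8s, 4t)
Step 1: at (-0.5, 4), ∇J = (-4, 16) → (-0.5, 4) − 0.125·(-4, 16) = (0, 2)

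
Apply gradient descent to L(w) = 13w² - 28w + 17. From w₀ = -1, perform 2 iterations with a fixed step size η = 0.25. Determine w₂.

L′(w) = 26w - 28
w₁ = -1 − 0.25·(-54) = 12.5
w₂ = 12.5 − 0.25·297 = -61.75

-61.75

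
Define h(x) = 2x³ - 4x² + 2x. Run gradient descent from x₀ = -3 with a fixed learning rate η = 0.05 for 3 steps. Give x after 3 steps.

-216.088

h′(x) = 6x² - 8x + 2
Step 1: h′(-3) = 80; x₁ = -3 − 0.05·80 = -7
Step 2: h′(-7) = 352; x₂ = -7 − 0.05·352 = -24.6
Step 3: h′(-24.6) = 3829.76; x₃ = -24.6 − 0.05·3829.76 = -216.088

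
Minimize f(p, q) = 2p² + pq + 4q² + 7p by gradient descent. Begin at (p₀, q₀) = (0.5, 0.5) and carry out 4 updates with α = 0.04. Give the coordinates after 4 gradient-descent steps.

(-0.66392064, 0.1216128)

∇f = (4p + q + 7, p + 8q)
(p₁, q₁) = (0.5, 0.5) − 0.04·(9.5, 4.5) = (0.12, 0.32)
(p₂, q₂) = (0.12, 0.32) − 0.04·(7.8, 2.68) = (-0.192, 0.2128)
(p₃, q₃) = (-0.192, 0.2128) − 0.04·(6.4448, 1.5104) = (-0.449792, 0.152384)
(p₄, q₄) = (-0.449792, 0.152384) − 0.04·(5.353216, 0.76928) = (-0.66392064, 0.1216128)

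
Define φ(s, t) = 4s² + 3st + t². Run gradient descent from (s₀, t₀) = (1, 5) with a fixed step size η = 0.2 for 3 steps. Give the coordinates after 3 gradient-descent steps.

∇φ = (8s + 3t, 3s + 2t)
(s₁, t₁) = (1, 5) − 0.2·(23, 13) = (-3.6, 2.4)
(s₂, t₂) = (-3.6, 2.4) − 0.2·(-21.6, -6) = (0.72, 3.6)
(s₃, t₃) = (0.72, 3.6) − 0.2·(16.56, 9.36) = (-2.592, 1.728)

(-2.592, 1.728)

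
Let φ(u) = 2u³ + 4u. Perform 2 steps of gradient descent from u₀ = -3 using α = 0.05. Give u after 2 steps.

-16.543

φ′(u) = 6u² + 4
u₁ = -3 − 0.05·58 = -5.9
u₂ = -5.9 − 0.05·212.86 = -16.543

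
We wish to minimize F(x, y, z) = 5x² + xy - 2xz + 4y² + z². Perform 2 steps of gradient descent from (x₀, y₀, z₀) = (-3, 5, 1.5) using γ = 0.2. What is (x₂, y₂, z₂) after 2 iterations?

∇F = (10x + y - 2z, x + 8y, -2x + 2z)
(x₁, y₁, z₁) = (-3, 5, 1.5) − 0.2·(-28, 37, 9) = (2.6, -2.4, -0.3)
(x₂, y₂, z₂) = (2.6, -2.4, -0.3) − 0.2·(24.2, -16.6, -5.8) = (-2.24, 0.92, 0.86)

(-2.24, 0.92, 0.86)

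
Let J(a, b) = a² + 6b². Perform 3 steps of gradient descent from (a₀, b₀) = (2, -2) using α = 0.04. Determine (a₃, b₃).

∇J = (2a, 12b)
(a₁, b₁) = (2, -2) − 0.04·(4, -24) = (1.84, -1.04)
(a₂, b₂) = (1.84, -1.04) − 0.04·(3.68, -12.48) = (1.6928, -0.5408)
(a₃, b₃) = (1.6928, -0.5408) − 0.04·(3.3856, -6.4896) = (1.557376, -0.281216)

(1.557376, -0.281216)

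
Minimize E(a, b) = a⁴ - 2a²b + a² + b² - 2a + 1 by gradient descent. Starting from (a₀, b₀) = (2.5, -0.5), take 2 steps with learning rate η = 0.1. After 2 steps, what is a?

32.69155

∇E = (4a³ - 4ab + 2a - 2, -2a² + 2b)
Step 1: at (2.5, -0.5), ∇E = (70.5, -13.5) → (2.5, -0.5) − 0.1·(70.5, -13.5) = (-4.55, 0.85)
Step 2: at (-4.55, 0.85), ∇E = (-372.4155, -39.705) → (-4.55, 0.85) − 0.1·(-372.4155, -39.705) = (32.69155, 4.8205)
a = 32.69155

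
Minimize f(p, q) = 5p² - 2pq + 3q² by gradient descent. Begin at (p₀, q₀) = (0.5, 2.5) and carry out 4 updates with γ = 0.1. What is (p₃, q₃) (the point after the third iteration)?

∇f = (10p - 2q, -2p + 6q)
(p₁, q₁) = (0.5, 2.5) − 0.1·(0, 14) = (0.5, 1.1)
(p₂, q₂) = (0.5, 1.1) − 0.1·(2.8, 5.6) = (0.22, 0.54)
(p₃, q₃) = (0.22, 0.54) − 0.1·(1.12, 2.8) = (0.108, 0.26)

(0.108, 0.26)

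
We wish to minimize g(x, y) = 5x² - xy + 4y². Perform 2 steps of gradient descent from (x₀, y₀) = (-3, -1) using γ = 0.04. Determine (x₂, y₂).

∇g = (10x - y, -x + 8y)
(x₁, y₁) = (-3, -1) − 0.04·(-29, -5) = (-1.84, -0.8)
(x₂, y₂) = (-1.84, -0.8) − 0.04·(-17.6, -4.56) = (-1.136, -0.6176)

(-1.136, -0.6176)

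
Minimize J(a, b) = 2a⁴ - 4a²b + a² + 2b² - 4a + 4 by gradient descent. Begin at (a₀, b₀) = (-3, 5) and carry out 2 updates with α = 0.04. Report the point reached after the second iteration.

(2.92863232, 4.983616)

∇J = (8a³ - 8ab + 2a - 4, -4a² + 4b)
Step 1: at (-3, 5), ∇J = (-106, -16) → (-3, 5) − 0.04·(-106, -16) = (1.24, 5.64)
Step 2: at (1.24, 5.64), ∇J = (-42.215808, 16.4096) → (1.24, 5.64) − 0.04·(-42.215808, 16.4096) = (2.92863232, 4.983616)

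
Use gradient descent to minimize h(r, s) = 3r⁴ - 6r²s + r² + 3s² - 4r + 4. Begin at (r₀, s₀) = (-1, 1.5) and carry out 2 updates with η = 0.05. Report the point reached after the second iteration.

∇h = (12r³ - 12rs + 2r - 4, -6r² + 6s)
Step 1: at (-1, 1.5), ∇h = (0, 3) → (-1, 1.5) − 0.05·(0, 3) = (-1, 1.35)
Step 2: at (-1, 1.35), ∇h = (-1.8, 2.1) → (-1, 1.35) − 0.05·(-1.8, 2.1) = (-0.91, 1.245)

(-0.91, 1.245)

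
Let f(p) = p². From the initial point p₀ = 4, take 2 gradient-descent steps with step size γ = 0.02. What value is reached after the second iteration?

3.6864

f′(p) = 2p
Step 1: f′(4) = 8; p₁ = 4 − 0.02·8 = 3.84
Step 2: f′(3.84) = 7.68; p₂ = 3.84 − 0.02·7.68 = 3.6864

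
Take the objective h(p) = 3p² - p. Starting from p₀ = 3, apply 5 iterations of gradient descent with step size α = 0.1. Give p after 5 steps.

h′(p) = 6p - 1
p₁ = 3 − 0.1·17 = 1.3
p₂ = 1.3 − 0.1·6.8 = 0.62
p₃ = 0.62 − 0.1·2.72 = 0.348
p₄ = 0.348 − 0.1·1.088 = 0.2392
p₅ = 0.2392 − 0.1·0.4352 = 0.19568

0.19568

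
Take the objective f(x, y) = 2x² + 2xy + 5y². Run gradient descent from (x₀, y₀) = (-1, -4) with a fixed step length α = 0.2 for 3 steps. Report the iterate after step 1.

(1.4, 4.4)

∇f = (4x + 2y, 2x + 10y)
Step 1: at (-1, -4), ∇f = (-12, -42) → (-1, -4) − 0.2·(-12, -42) = (1.4, 4.4)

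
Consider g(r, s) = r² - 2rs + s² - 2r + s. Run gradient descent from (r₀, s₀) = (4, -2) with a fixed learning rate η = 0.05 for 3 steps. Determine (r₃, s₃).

∇g = (2r - 2s - 2, -2r + 2s + 1)
Step 1: at (4, -2), ∇g = (10, -11) → (4, -2) − 0.05·(10, -11) = (3.5, -1.45)
Step 2: at (3.5, -1.45), ∇g = (7.9, -8.9) → (3.5, -1.45) − 0.05·(7.9, -8.9) = (3.105, -1.005)
Step 3: at (3.105, -1.005), ∇g = (6.22, -7.22) → (3.105, -1.005) − 0.05·(6.22, -7.22) = (2.794, -0.644)

(2.794, -0.644)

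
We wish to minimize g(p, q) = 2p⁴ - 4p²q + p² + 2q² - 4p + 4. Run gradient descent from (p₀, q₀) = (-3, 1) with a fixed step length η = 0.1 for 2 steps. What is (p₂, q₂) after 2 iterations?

(-3998.8064, 120.856)

∇g = (8p³ - 8pq + 2p - 4, -4p² + 4q)
(p₁, q₁) = (-3, 1) − 0.1·(-202, -32) = (17.2, 4.2)
(p₂, q₂) = (17.2, 4.2) − 0.1·(40160.064, -1166.56) = (-3998.8064, 120.856)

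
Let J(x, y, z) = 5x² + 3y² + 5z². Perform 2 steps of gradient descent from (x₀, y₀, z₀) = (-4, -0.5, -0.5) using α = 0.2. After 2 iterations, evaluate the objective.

81.2512

∇J = (10x, 6y, 10z)
(x₁, y₁, z₁) = (-4, -0.5, -0.5) − 0.2·(-40, -3, -5) = (4, 0.1, 0.5)
(x₂, y₂, z₂) = (4, 0.1, 0.5) − 0.2·(40, 0.6, 5) = (-4, -0.02, -0.5)
J(-4, -0.02, -0.5) = 81.2512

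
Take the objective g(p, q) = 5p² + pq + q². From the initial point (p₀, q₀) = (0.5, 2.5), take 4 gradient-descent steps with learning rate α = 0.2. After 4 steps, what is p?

∇g = (10p + q, p + 2q)
(p₁, q₁) = (0.5, 2.5) − 0.2·(7.5, 5.5) = (-1, 1.4)
(p₂, q₂) = (-1, 1.4) − 0.2·(-8.6, 1.8) = (0.72, 1.04)
(p₃, q₃) = (0.72, 1.04) − 0.2·(8.24, 2.8) = (-0.928, 0.48)
(p₄, q₄) = (-0.928, 0.48) − 0.2·(-8.8, 0.032) = (0.832, 0.4736)
p = 0.832

0.832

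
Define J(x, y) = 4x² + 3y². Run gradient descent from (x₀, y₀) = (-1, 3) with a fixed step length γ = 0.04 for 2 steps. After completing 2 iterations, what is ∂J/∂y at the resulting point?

10.3968

∇J = (8x, 6y)
Step 1: at (-1, 3), ∇J = (-8, 18) → (-1, 3) − 0.04·(-8, 18) = (-0.68, 2.28)
Step 2: at (-0.68, 2.28), ∇J = (-5.44, 13.68) → (-0.68, 2.28) − 0.04·(-5.44, 13.68) = (-0.4624, 1.7328)
∂J/∂y at (-0.4624, 1.7328) = 10.3968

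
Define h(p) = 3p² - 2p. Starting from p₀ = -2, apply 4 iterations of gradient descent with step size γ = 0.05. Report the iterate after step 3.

-0.467

h′(p) = 6p - 2
Step 1: h′(-2) = -14; p₁ = -2 − 0.05·(-14) = -1.3
Step 2: h′(-1.3) = -9.8; p₂ = -1.3 − 0.05·(-9.8) = -0.81
Step 3: h′(-0.81) = -6.86; p₃ = -0.81 − 0.05·(-6.86) = -0.467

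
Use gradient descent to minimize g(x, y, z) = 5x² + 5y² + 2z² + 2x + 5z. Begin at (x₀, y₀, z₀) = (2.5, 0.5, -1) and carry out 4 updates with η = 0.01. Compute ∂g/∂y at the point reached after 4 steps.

3.2805

∇g = (10x + 2, 10y, 4z + 5)
Step 1: at (2.5, 0.5, -1), ∇g = (27, 5, 1) → (2.5, 0.5, -1) − 0.01·(27, 5, 1) = (2.23, 0.45, -1.01)
Step 2: at (2.23, 0.45, -1.01), ∇g = (24.3, 4.5, 0.96) → (2.23, 0.45, -1.01) − 0.01·(24.3, 4.5, 0.96) = (1.987, 0.405, -1.0196)
Step 3: at (1.987, 0.405, -1.0196), ∇g = (21.87, 4.05, 0.9216) → (1.987, 0.405, -1.0196) − 0.01·(21.87, 4.05, 0.9216) = (1.7683, 0.3645, -1.028816)
Step 4: at (1.7683, 0.3645, -1.028816), ∇g = (19.683, 3.645, 0.884736) → (1.7683, 0.3645, -1.028816) − 0.01·(19.683, 3.645, 0.884736) = (1.57147, 0.32805, -1.03766336)
∂g/∂y at (1.57147, 0.32805, -1.03766336) = 3.2805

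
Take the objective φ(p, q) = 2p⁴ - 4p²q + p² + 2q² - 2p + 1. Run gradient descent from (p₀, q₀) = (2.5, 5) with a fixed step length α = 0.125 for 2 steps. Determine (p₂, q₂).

(-5.125, 3.3125)

∇φ = (8p³ - 8pq + 2p - 2, -4p² + 4q)
Step 1: at (2.5, 5), ∇φ = (28, -5) → (2.5, 5) − 0.125·(28, -5) = (-1, 5.625)
Step 2: at (-1, 5.625), ∇φ = (33, 18.5) → (-1, 5.625) − 0.125·(33, 18.5) = (-5.125, 3.3125)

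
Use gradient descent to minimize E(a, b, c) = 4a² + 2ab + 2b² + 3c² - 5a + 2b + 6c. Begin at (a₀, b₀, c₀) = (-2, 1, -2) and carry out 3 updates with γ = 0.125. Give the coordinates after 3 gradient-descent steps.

(0.6171875, -0.34375, -1.015625)

∇E = (8a + 2b - 5, 2a + 4b + 2, 6c + 6)
(a₁, b₁, c₁) = (-2, 1, -2) − 0.125·(-19, 2, -6) = (0.375, 0.75, -1.25)
(a₂, b₂, c₂) = (0.375, 0.75, -1.25) − 0.125·(-0.5, 5.75, -1.5) = (0.4375, 0.03125, -1.0625)
(a₃, b₃, c₃) = (0.4375, 0.03125, -1.0625) − 0.125·(-1.4375, 3, -0.375) = (0.6171875, -0.34375, -1.015625)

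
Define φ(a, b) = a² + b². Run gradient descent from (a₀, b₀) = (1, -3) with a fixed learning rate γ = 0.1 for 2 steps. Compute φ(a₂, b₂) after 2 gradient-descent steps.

4.096

∇φ = (2a, 2b)
(a₁, b₁) = (1, -3) − 0.1·(2, -6) = (0.8, -2.4)
(a₂, b₂) = (0.8, -2.4) − 0.1·(1.6, -4.8) = (0.64, -1.92)
φ(0.64, -1.92) = 4.096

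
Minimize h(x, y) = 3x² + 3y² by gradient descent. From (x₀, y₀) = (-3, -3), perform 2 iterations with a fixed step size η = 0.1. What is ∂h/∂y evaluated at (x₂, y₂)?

-2.88

∇h = (6x, 6y)
(x₁, y₁) = (-3, -3) − 0.1·(-18, -18) = (-1.2, -1.2)
(x₂, y₂) = (-1.2, -1.2) − 0.1·(-7.2, -7.2) = (-0.48, -0.48)
∂h/∂y at (-0.48, -0.48) = -2.88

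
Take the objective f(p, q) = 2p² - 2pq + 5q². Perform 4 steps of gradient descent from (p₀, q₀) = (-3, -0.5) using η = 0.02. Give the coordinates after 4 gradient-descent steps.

(-2.22275456, -0.51564544)

∇f = (4p - 2q, -2p + 10q)
(p₁, q₁) = (-3, -0.5) − 0.02·(-11, 1) = (-2.78, -0.52)
(p₂, q₂) = (-2.78, -0.52) − 0.02·(-10.08, 0.36) = (-2.5784, -0.5272)
(p₃, q₃) = (-2.5784, -0.5272) − 0.02·(-9.2592, -0.1152) = (-2.393216, -0.524896)
(p₄, q₄) = (-2.393216, -0.524896) − 0.02·(-8.523072, -0.462528) = (-2.22275456, -0.51564544)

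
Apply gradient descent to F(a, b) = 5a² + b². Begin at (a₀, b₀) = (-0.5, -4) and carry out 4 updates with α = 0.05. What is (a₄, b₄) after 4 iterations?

(-0.03125, -2.6244)

∇F = (10a, 2b)
Step 1: at (-0.5, -4), ∇F = (-5, -8) → (-0.5, -4) − 0.05·(-5, -8) = (-0.25, -3.6)
Step 2: at (-0.25, -3.6), ∇F = (-2.5, -7.2) → (-0.25, -3.6) − 0.05·(-2.5, -7.2) = (-0.125, -3.24)
Step 3: at (-0.125, -3.24), ∇F = (-1.25, -6.48) → (-0.125, -3.24) − 0.05·(-1.25, -6.48) = (-0.0625, -2.916)
Step 4: at (-0.0625, -2.916), ∇F = (-0.625, -5.832) → (-0.0625, -2.916) − 0.05·(-0.625, -5.832) = (-0.03125, -2.6244)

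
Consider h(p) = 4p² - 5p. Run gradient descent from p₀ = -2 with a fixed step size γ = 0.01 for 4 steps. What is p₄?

-1.25553152

h′(p) = 8p - 5
Step 1: h′(-2) = -21; p₁ = -2 − 0.01·(-21) = -1.79
Step 2: h′(-1.79) = -19.32; p₂ = -1.79 − 0.01·(-19.32) = -1.5968
Step 3: h′(-1.5968) = -17.7744; p₃ = -1.5968 − 0.01·(-17.7744) = -1.419056
Step 4: h′(-1.419056) = -16.352448; p₄ = -1.419056 − 0.01·(-16.352448) = -1.25553152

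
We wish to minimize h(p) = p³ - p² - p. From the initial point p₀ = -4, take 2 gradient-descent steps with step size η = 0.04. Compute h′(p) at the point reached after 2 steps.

h′(p) = 3p² - 2p - 1
Step 1: h′(-4) = 55; p₁ = -4 − 0.04·55 = -6.2
Step 2: h′(-6.2) = 126.72; p₂ = -6.2 − 0.04·126.72 = -11.2688
h′(p) at (-11.2688) = 402.49516032

402.49516032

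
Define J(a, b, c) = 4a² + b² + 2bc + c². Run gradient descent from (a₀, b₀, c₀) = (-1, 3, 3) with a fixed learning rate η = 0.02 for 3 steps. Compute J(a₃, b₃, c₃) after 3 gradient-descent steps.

∇J = (8a, 2b + 2c, 2b + 2c)
(a₁, b₁, c₁) = (-1, 3, 3) − 0.02·(-8, 12, 12) = (-0.84, 2.76, 2.76)
(a₂, b₂, c₂) = (-0.84, 2.76, 2.76) − 0.02·(-6.72, 11.04, 11.04) = (-0.7056, 2.5392, 2.5392)
(a₃, b₃, c₃) = (-0.7056, 2.5392, 2.5392) − 0.02·(-5.6448, 10.1568, 10.1568) = (-0.592704, 2.336064, 2.336064)
J(-0.592704, 2.336064, 2.336064) = 23.233972174848

23.233972174848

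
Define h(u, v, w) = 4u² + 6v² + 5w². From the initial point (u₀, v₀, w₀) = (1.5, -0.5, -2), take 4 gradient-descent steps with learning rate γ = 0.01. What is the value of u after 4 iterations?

∇h = (8u, 12v, 10w)
Step 1: at (1.5, -0.5, -2), ∇h = (12, -6, -20) → (1.5, -0.5, -2) − 0.01·(12, -6, -20) = (1.38, -0.44, -1.8)
Step 2: at (1.38, -0.44, -1.8), ∇h = (11.04, -5.28, -18) → (1.38, -0.44, -1.8) − 0.01·(11.04, -5.28, -18) = (1.2696, -0.3872, -1.62)
Step 3: at (1.2696, -0.3872, -1.62), ∇h = (10.1568, -4.6464, -16.2) → (1.2696, -0.3872, -1.62) − 0.01·(10.1568, -4.6464, -16.2) = (1.168032, -0.340736, -1.458)
Step 4: at (1.168032, -0.340736, -1.458), ∇h = (9.344256, -4.088832, -14.58) → (1.168032, -0.340736, -1.458) − 0.01·(9.344256, -4.088832, -14.58) = (1.07458944, -0.29984768, -1.3122)
u = 1.07458944

1.07458944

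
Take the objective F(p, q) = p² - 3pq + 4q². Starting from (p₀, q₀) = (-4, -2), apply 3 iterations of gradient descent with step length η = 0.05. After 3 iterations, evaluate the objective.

∇F = (2p - 3q, -3p + 8q)
Step 1: at (-4, -2), ∇F = (-2, -4) → (-4, -2) − 0.05·(-2, -4) = (-3.9, -1.8)
Step 2: at (-3.9, -1.8), ∇F = (-2.4, -2.7) → (-3.9, -1.8) − 0.05·(-2.4, -2.7) = (-3.78, -1.665)
Step 3: at (-3.78, -1.665), ∇F = (-2.565, -1.98) → (-3.78, -1.665) − 0.05·(-2.565, -1.98) = (-3.65175, -1.566)
F(-3.65175, -1.566) = 5.9887805625

5.9887805625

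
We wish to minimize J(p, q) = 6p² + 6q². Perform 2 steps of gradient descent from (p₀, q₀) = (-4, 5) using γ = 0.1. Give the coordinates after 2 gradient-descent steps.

(-0.16, 0.2)

∇J = (12p, 12q)
(p₁, q₁) = (-4, 5) − 0.1·(-48, 60) = (0.8, -1)
(p₂, q₂) = (0.8, -1) − 0.1·(9.6, -12) = (-0.16, 0.2)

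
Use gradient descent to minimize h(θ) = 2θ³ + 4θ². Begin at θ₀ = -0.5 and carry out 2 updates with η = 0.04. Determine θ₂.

-0.3104

h′(θ) = 6θ² + 8θ
θ₁ = -0.5 − 0.04·(-2.5) = -0.4
θ₂ = -0.4 − 0.04·(-2.24) = -0.3104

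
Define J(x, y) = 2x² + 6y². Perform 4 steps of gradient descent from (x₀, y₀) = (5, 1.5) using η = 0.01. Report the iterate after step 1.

(4.8, 1.32)

∇J = (4x, 12y)
Step 1: at (5, 1.5), ∇J = (20, 18) → (5, 1.5) − 0.01·(20, 18) = (4.8, 1.32)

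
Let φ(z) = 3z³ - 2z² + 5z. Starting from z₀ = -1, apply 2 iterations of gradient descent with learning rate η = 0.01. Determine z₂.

-1.402516

φ′(z) = 9z² - 4z + 5
Step 1: φ′(-1) = 18; z₁ = -1 − 0.01·18 = -1.18
Step 2: φ′(-1.18) = 22.2516; z₂ = -1.18 − 0.01·22.2516 = -1.402516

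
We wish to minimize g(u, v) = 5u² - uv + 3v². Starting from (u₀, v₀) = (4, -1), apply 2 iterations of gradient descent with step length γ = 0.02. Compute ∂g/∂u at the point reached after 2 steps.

25.9204

∇g = (10u - v, -u + 6v)
Step 1: at (4, -1), ∇g = (41, -10) → (4, -1) − 0.02·(41, -10) = (3.18, -0.8)
Step 2: at (3.18, -0.8), ∇g = (32.6, -7.98) → (3.18, -0.8) − 0.02·(32.6, -7.98) = (2.528, -0.6404)
∂g/∂u at (2.528, -0.6404) = 25.9204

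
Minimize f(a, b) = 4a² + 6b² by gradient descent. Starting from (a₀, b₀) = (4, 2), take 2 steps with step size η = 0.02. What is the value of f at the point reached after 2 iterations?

∇f = (8a, 12b)
(a₁, b₁) = (4, 2) − 0.02·(32, 24) = (3.36, 1.52)
(a₂, b₂) = (3.36, 1.52) − 0.02·(26.88, 18.24) = (2.8224, 1.1552)
f(2.8224, 1.1552) = 39.87068928

39.87068928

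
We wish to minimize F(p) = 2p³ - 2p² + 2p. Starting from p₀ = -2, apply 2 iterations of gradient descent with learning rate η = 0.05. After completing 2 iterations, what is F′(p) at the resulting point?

485.211654

F′(p) = 6p² - 4p + 2
p₁ = -2 − 0.05·34 = -3.7
p₂ = -3.7 − 0.05·98.94 = -8.647
F′(p) at (-8.647) = 485.211654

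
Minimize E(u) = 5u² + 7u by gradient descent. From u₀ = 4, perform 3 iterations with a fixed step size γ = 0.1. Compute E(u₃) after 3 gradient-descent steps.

-2.45

E′(u) = 10u + 7
Step 1: E′(4) = 47; u₁ = 4 − 0.1·47 = -0.7
Step 2: E′(-0.7) = 0; u₂ = -0.7 − 0.1·0 = -0.7
Step 3: E′(-0.7) = 0; u₃ = -0.7 − 0.1·0 = -0.7
E(-0.7) = -2.45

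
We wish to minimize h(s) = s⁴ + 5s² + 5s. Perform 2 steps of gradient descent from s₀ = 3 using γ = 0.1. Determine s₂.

h′(s) = 4s³ + 10s + 5
s₁ = 3 − 0.1·143 = -11.3
s₂ = -11.3 − 0.1·(-5879.588) = 576.6588

576.6588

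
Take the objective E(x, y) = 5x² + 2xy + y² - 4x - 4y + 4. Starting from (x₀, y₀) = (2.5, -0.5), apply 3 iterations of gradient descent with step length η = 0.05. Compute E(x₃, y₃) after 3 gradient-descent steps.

4.5008

∇E = (10x + 2y - 4, 2x + 2y - 4)
(x₁, y₁) = (2.5, -0.5) − 0.05·(20, 0) = (1.5, -0.5)
(x₂, y₂) = (1.5, -0.5) − 0.05·(10, -2) = (1, -0.4)
(x₃, y₃) = (1, -0.4) − 0.05·(5.2, -2.8) = (0.74, -0.26)
E(0.74, -0.26) = 4.5008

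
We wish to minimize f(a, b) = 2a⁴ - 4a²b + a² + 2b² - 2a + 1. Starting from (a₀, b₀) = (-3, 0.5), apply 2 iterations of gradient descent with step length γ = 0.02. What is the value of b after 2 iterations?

1.208608

∇f = (8a³ - 8ab + 2a - 2, -4a² + 4b)
Step 1: at (-3, 0.5), ∇f = (-212, -34) → (-3, 0.5) − 0.02·(-212, -34) = (1.24, 1.18)
Step 2: at (1.24, 1.18), ∇f = (4.027392, -1.4304) → (1.24, 1.18) − 0.02·(4.027392, -1.4304) = (1.15945216, 1.208608)
b = 1.208608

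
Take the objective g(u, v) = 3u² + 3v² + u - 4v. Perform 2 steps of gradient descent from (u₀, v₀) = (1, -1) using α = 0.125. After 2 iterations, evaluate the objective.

∇g = (6u + 1, 6v - 4)
(u₁, v₁) = (1, -1) − 0.125·(7, -10) = (0.125, 0.25)
(u₂, v₂) = (0.125, 0.25) − 0.125·(1.75, -2.5) = (-0.09375, 0.5625)
g(-0.09375, 0.5625) = -1.3681640625

-1.3681640625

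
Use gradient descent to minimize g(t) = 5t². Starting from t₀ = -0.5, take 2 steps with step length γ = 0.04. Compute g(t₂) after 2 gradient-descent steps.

g′(t) = 10t
Step 1: g′(-0.5) = -5; t₁ = -0.5 − 0.04·(-5) = -0.3
Step 2: g′(-0.3) = -3; t₂ = -0.3 − 0.04·(-3) = -0.18
g(-0.18) = 0.162

0.162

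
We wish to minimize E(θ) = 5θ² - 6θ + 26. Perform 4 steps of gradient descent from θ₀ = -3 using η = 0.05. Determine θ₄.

E′(θ) = 10θ - 6
Step 1: E′(-3) = -36; θ₁ = -3 − 0.05·(-36) = -1.2
Step 2: E′(-1.2) = -18; θ₂ = -1.2 − 0.05·(-18) = -0.3
Step 3: E′(-0.3) = -9; θ₃ = -0.3 − 0.05·(-9) = 0.15
Step 4: E′(0.15) = -4.5; θ₄ = 0.15 − 0.05·(-4.5) = 0.375

0.375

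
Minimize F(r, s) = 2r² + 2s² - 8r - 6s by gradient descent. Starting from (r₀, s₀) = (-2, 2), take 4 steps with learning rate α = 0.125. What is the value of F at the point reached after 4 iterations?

∇F = (4r - 8, 4s - 6)
(r₁, s₁) = (-2, 2) − 0.125·(-16, 2) = (0, 1.75)
(r₂, s₂) = (0, 1.75) − 0.125·(-8, 1) = (1, 1.625)
(r₃, s₃) = (1, 1.625) − 0.125·(-4, 0.5) = (1.5, 1.5625)
(r₄, s₄) = (1.5, 1.5625) − 0.125·(-2, 0.25) = (1.75, 1.53125)
F(1.75, 1.53125) = -12.373046875

-12.373046875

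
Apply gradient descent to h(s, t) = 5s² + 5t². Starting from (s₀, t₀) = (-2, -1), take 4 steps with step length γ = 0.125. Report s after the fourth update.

∇h = (10s, 10t)
(s₁, t₁) = (-2, -1) − 0.125·(-20, -10) = (0.5, 0.25)
(s₂, t₂) = (0.5, 0.25) − 0.125·(5, 2.5) = (-0.125, -0.0625)
(s₃, t₃) = (-0.125, -0.0625) − 0.125·(-1.25, -0.625) = (0.03125, 0.015625)
(s₄, t₄) = (0.03125, 0.015625) − 0.125·(0.3125, 0.15625) = (-0.0078125, -0.00390625)
s = -0.0078125

-0.0078125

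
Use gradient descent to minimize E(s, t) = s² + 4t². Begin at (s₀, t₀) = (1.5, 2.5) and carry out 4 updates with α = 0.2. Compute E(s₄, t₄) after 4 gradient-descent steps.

0.45769536

∇E = (2s, 8t)
(s₁, t₁) = (1.5, 2.5) − 0.2·(3, 20) = (0.9, -1.5)
(s₂, t₂) = (0.9, -1.5) − 0.2·(1.8, -12) = (0.54, 0.9)
(s₃, t₃) = (0.54, 0.9) − 0.2·(1.08, 7.2) = (0.324, -0.54)
(s₄, t₄) = (0.324, -0.54) − 0.2·(0.648, -4.32) = (0.1944, 0.324)
E(0.1944, 0.324) = 0.45769536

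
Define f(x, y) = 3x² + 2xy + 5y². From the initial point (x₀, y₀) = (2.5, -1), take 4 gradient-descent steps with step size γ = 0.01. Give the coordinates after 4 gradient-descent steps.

∇f = (6x + 2y, 2x + 10y)
Step 1: at (2.5, -1), ∇f = (13, -5) → (2.5, -1) − 0.01·(13, -5) = (2.37, -0.95)
Step 2: at (2.37, -0.95), ∇f = (12.32, -4.76) → (2.37, -0.95) − 0.01·(12.32, -4.76) = (2.2468, -0.9024)
Step 3: at (2.2468, -0.9024), ∇f = (11.676, -4.5304) → (2.2468, -0.9024) − 0.01·(11.676, -4.5304) = (2.13004, -0.857096)
Step 4: at (2.13004, -0.857096), ∇f = (11.066048, -4.31088) → (2.13004, -0.857096) − 0.01·(11.066048, -4.31088) = (2.01937952, -0.8139872)

(2.01937952, -0.8139872)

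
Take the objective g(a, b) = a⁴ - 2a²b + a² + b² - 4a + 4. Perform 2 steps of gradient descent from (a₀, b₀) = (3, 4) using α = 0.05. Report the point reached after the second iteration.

∇g = (4a³ - 4ab + 2a - 4, -2a² + 2b)
Step 1: at (3, 4), ∇g = (62, -10) → (3, 4) − 0.05·(62, -10) = (-0.1, 4.5)
Step 2: at (-0.1, 4.5), ∇g = (-2.404, 8.98) → (-0.1, 4.5) − 0.05·(-2.404, 8.98) = (0.0202, 4.051)

(0.0202, 4.051)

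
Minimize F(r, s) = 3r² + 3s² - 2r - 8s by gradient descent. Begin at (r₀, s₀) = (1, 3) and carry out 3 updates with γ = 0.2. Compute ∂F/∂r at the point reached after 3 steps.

-0.032

∇F = (6r - 2, 6s - 8)
Step 1: at (1, 3), ∇F = (4, 10) → (1, 3) − 0.2·(4, 10) = (0.2, 1)
Step 2: at (0.2, 1), ∇F = (-0.8, -2) → (0.2, 1) − 0.2·(-0.8, -2) = (0.36, 1.4)
Step 3: at (0.36, 1.4), ∇F = (0.16, 0.4) → (0.36, 1.4) − 0.2·(0.16, 0.4) = (0.328, 1.32)
∂F/∂r at (0.328, 1.32) = -0.032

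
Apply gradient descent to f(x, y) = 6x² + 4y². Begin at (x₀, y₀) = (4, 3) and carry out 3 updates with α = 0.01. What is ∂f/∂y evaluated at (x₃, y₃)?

∇f = (12x, 8y)
Step 1: at (4, 3), ∇f = (48, 24) → (4, 3) − 0.01·(48, 24) = (3.52, 2.76)
Step 2: at (3.52, 2.76), ∇f = (42.24, 22.08) → (3.52, 2.76) − 0.01·(42.24, 22.08) = (3.0976, 2.5392)
Step 3: at (3.0976, 2.5392), ∇f = (37.1712, 20.3136) → (3.0976, 2.5392) − 0.01·(37.1712, 20.3136) = (2.725888, 2.336064)
∂f/∂y at (2.725888, 2.336064) = 18.688512

18.688512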